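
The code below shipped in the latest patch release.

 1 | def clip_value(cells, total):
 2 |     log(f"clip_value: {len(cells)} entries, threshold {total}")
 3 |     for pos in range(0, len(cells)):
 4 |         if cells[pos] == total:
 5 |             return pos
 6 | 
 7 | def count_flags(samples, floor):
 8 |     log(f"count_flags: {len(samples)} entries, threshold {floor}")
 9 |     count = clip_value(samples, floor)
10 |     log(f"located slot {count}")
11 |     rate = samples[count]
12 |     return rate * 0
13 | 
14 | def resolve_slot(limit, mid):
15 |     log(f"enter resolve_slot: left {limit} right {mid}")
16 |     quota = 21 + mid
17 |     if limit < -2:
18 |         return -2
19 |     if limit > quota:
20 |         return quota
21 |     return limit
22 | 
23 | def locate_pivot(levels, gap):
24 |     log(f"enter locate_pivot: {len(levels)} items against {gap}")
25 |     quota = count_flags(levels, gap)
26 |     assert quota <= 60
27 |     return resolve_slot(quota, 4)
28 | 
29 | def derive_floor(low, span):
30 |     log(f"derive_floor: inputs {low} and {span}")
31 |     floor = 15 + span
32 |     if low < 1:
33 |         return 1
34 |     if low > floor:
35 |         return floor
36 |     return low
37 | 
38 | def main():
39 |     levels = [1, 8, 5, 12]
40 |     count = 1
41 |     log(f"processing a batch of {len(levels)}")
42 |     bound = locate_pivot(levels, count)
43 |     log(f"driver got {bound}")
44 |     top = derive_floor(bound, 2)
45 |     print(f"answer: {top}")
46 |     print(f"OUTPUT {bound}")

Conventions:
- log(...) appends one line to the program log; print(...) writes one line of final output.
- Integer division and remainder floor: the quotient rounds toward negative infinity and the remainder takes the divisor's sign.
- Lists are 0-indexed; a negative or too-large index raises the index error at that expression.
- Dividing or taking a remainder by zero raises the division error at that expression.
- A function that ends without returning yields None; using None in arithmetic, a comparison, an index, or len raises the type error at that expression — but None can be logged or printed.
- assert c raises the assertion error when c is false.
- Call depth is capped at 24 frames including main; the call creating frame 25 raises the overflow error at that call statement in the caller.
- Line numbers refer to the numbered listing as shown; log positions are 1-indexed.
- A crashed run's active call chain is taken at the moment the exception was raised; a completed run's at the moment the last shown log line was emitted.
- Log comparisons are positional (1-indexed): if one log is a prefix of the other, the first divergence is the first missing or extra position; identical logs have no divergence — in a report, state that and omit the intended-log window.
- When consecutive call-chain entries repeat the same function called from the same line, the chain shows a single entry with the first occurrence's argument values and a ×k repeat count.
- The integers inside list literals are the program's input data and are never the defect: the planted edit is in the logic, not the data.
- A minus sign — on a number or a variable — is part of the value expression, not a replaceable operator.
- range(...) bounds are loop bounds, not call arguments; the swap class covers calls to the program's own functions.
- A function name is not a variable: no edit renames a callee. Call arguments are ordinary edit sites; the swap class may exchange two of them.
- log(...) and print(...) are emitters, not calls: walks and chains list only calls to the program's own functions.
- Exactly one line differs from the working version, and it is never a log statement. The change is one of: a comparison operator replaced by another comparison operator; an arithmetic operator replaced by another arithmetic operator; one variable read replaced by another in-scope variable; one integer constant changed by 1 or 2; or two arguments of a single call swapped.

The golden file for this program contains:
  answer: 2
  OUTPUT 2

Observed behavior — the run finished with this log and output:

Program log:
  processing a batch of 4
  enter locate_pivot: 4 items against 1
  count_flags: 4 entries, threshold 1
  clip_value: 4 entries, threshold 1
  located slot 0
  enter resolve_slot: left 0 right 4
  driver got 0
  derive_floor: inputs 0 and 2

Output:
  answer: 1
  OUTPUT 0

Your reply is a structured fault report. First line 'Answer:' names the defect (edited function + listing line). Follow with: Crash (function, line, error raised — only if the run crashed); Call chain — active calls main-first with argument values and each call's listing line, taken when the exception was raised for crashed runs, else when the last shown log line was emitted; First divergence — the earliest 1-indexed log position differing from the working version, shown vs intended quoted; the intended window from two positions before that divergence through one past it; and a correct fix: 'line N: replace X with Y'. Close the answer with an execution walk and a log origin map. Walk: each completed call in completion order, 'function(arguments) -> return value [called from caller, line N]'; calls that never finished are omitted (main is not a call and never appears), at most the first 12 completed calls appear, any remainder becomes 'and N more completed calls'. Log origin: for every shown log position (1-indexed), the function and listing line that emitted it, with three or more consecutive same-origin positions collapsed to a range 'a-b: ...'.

Answer: the defect is in count_flags at line 12.
Key fact: Position 6 is the first bad log line: 'enter resolve_slot: left 0 right 4' should read 'enter resolve_slot: left 2 right 4'.
Call chain: main -> derive_floor(0, 2) (called at line 44).
First divergence: position 6 — the shown line 'enter resolve_slot: left 0 right 4' should read 'enter resolve_slot: left 2 right 4'.
Intended log window:
  4: clip_value: 4 entries, threshold 1
  5: located slot 0
  6: enter resolve_slot: left 2 right 4
  7: driver got 2
Execution walk:
  clip_value([1, 8, 5, 12], 1) -> 0  [called from count_flags, line 9]
  count_flags([1, 8, 5, 12], 1) -> 0  [called from locate_pivot, line 25]
  resolve_slot(0, 4) -> 0  [called from locate_pivot, line 27]
  locate_pivot([1, 8, 5, 12], 1) -> 0  [called from main, line 42]
  derive_floor(0, 2) -> 1  [called from main, line 44]
Origin of each log line:
  1: from main, line 41
  2: from locate_pivot, line 24
  3: from count_flags, line 8
  4: from clip_value, line 2
  5: from count_flags, line 10
  6: from resolve_slot, line 15
  7: from main, line 43
  8: from derive_floor, line 30
A correct fix: line 12: replace `0` with `2`.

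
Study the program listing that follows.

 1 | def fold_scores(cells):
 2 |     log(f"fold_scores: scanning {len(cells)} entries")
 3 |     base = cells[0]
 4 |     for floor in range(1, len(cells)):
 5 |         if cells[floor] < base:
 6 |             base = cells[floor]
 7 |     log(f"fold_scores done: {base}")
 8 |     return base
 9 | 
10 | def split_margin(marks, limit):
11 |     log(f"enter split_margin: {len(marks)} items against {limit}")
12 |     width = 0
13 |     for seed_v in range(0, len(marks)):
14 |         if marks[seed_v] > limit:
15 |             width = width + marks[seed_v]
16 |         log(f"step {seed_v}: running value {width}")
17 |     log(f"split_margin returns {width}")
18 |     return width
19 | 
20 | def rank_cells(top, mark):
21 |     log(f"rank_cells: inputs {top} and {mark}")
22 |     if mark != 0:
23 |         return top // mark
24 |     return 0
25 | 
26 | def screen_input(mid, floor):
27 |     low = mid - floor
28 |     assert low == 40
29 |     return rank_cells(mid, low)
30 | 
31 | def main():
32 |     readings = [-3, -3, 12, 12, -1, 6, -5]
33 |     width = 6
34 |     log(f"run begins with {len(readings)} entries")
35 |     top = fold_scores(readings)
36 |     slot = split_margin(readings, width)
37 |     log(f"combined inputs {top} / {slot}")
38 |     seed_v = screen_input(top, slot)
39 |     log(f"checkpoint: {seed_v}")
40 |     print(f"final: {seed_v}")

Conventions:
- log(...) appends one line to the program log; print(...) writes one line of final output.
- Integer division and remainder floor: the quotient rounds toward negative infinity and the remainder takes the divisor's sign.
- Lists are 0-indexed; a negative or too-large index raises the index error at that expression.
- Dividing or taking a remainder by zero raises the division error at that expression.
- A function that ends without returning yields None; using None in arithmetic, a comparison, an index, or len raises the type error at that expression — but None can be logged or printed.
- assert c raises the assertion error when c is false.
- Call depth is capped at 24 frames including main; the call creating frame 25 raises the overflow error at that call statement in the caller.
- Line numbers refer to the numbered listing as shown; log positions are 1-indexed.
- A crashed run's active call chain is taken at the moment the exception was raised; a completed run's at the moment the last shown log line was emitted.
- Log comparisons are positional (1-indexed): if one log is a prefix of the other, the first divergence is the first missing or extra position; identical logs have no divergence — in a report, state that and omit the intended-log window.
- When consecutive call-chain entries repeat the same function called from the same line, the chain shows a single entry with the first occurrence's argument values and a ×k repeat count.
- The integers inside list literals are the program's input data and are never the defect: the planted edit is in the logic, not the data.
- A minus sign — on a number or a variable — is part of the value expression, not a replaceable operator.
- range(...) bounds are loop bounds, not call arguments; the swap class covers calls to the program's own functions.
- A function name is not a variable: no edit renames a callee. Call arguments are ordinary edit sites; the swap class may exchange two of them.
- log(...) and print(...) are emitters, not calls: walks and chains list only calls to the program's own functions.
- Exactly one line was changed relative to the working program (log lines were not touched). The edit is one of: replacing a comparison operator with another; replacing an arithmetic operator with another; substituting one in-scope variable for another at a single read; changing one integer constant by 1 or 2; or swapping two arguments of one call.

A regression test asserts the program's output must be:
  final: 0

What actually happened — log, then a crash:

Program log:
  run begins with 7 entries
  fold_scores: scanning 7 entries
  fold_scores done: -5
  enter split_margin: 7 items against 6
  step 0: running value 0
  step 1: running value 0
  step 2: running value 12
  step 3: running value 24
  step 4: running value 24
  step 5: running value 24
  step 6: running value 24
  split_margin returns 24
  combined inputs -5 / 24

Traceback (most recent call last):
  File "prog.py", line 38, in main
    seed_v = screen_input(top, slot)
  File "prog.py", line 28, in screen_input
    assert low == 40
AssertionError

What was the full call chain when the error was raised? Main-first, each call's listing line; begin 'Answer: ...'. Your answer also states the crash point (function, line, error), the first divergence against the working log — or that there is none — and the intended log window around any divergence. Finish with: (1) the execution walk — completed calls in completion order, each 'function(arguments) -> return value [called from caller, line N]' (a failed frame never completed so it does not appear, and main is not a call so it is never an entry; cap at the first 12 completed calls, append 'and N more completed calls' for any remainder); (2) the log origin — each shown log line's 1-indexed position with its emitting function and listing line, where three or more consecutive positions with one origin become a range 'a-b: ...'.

Answer: main -> screen_input (called at line 38).
Core observation: After 13 matching log lines the faulty run goes silent, while the working version continues with 'rank_cells: inputs -5 and -29'.
Crash: screen_input, line 28, AssertionError.
First divergence: position 14 — after 13 matching lines the faulty run goes silent; intended next line 'rank_cells: inputs -5 and -29'.
Intended log window:
  12: split_margin returns 24
  13: combined inputs -5 / 24
  14: rank_cells: inputs -5 and -29
  15: checkpoint: 0
Execution walk:
  fold_scores([-3, -3, 12, 12, -1, 6, -5]) -> -5  [called from main, line 35]
  split_margin([-3, -3, 12, 12, -1, 6, -5], 6) -> 24  [called from main, line 36]
Log origin:
  1: from main, line 34
  2: from fold_scores, line 2
  3: from fold_scores, line 7
  4: from split_margin, line 11
  5-11: from split_margin, line 16
  12: from split_margin, line 17
  13: from main, line 37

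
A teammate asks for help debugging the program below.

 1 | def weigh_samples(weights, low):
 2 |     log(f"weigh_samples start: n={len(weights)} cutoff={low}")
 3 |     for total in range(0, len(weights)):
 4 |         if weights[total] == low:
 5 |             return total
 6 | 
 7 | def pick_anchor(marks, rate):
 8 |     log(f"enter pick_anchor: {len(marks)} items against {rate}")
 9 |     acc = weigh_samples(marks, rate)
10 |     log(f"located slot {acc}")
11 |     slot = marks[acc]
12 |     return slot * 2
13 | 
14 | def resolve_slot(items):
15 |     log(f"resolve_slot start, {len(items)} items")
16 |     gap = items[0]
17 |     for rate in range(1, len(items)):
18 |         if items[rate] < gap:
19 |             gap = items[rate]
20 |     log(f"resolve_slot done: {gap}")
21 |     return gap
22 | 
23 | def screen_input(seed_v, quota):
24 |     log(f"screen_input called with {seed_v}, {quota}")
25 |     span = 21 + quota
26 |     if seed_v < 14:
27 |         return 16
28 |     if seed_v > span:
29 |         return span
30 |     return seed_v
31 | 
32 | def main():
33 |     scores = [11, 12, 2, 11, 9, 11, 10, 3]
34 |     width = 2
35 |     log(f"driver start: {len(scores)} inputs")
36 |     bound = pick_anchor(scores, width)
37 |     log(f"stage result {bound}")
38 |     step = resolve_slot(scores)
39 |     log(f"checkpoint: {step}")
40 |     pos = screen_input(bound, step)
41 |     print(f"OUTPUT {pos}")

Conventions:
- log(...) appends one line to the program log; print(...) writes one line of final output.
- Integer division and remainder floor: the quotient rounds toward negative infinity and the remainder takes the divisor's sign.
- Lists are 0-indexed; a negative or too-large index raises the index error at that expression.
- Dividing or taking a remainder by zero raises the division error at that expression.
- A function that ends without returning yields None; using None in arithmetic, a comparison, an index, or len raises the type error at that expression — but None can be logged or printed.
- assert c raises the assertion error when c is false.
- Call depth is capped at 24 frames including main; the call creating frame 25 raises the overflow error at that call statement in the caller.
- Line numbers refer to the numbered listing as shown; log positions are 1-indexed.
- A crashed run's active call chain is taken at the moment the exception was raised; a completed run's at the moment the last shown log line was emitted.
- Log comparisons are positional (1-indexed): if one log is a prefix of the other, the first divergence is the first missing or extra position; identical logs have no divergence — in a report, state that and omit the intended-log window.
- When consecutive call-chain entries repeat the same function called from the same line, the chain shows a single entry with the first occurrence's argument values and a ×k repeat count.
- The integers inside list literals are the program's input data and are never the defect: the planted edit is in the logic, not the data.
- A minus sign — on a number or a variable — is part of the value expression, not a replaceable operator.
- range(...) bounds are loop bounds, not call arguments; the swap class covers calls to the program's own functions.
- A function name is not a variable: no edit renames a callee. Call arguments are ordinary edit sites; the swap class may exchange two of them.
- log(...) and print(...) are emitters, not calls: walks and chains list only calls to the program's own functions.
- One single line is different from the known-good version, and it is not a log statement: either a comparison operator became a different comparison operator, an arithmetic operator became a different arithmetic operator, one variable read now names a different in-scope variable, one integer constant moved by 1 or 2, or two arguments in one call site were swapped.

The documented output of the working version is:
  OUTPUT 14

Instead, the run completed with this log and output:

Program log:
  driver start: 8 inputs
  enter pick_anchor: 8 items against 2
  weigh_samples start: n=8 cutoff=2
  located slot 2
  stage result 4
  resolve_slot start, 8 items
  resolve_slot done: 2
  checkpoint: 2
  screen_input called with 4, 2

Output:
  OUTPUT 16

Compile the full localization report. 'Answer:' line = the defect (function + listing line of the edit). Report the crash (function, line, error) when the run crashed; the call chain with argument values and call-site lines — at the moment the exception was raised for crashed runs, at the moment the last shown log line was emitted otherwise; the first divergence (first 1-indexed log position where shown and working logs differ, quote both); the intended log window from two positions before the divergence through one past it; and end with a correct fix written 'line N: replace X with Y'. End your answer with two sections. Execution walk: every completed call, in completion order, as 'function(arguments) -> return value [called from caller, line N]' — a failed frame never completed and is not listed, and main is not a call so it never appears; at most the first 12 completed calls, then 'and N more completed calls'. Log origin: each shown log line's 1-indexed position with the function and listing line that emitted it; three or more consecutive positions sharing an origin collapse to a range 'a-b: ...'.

Answer: the defect is in screen_input at line 27.
Key observation: Log streams are identical — the defect surfaces only in the printed output.
Call chain: main -> screen_input(4, 2) (called at line 40).
First divergence: there is none — every log position agrees.
Execution walk:
  weigh_samples([11, 12, 2, 11, 9, 11, 10, 3], 2) -> 2  [called from pick_anchor, line 9]
  pick_anchor([11, 12, 2, 11, 9, 11, 10, 3], 2) -> 4  [called from main, line 36]
  resolve_slot([11, 12, 2, 11, 9, 11, 10, 3]) -> 2  [called from main, line 38]
  screen_input(4, 2) -> 16  [called from main, line 40]
Origin of each log line:
  1: from main, line 35
  2: from pick_anchor, line 8
  3: from weigh_samples, line 2
  4: from pick_anchor, line 10
  5: from main, line 37
  6: from resolve_slot, line 15
  7: from resolve_slot, line 20
  8: from main, line 39
  9: from screen_input, line 24
A correct fix: line 27: replace `16` with `14`.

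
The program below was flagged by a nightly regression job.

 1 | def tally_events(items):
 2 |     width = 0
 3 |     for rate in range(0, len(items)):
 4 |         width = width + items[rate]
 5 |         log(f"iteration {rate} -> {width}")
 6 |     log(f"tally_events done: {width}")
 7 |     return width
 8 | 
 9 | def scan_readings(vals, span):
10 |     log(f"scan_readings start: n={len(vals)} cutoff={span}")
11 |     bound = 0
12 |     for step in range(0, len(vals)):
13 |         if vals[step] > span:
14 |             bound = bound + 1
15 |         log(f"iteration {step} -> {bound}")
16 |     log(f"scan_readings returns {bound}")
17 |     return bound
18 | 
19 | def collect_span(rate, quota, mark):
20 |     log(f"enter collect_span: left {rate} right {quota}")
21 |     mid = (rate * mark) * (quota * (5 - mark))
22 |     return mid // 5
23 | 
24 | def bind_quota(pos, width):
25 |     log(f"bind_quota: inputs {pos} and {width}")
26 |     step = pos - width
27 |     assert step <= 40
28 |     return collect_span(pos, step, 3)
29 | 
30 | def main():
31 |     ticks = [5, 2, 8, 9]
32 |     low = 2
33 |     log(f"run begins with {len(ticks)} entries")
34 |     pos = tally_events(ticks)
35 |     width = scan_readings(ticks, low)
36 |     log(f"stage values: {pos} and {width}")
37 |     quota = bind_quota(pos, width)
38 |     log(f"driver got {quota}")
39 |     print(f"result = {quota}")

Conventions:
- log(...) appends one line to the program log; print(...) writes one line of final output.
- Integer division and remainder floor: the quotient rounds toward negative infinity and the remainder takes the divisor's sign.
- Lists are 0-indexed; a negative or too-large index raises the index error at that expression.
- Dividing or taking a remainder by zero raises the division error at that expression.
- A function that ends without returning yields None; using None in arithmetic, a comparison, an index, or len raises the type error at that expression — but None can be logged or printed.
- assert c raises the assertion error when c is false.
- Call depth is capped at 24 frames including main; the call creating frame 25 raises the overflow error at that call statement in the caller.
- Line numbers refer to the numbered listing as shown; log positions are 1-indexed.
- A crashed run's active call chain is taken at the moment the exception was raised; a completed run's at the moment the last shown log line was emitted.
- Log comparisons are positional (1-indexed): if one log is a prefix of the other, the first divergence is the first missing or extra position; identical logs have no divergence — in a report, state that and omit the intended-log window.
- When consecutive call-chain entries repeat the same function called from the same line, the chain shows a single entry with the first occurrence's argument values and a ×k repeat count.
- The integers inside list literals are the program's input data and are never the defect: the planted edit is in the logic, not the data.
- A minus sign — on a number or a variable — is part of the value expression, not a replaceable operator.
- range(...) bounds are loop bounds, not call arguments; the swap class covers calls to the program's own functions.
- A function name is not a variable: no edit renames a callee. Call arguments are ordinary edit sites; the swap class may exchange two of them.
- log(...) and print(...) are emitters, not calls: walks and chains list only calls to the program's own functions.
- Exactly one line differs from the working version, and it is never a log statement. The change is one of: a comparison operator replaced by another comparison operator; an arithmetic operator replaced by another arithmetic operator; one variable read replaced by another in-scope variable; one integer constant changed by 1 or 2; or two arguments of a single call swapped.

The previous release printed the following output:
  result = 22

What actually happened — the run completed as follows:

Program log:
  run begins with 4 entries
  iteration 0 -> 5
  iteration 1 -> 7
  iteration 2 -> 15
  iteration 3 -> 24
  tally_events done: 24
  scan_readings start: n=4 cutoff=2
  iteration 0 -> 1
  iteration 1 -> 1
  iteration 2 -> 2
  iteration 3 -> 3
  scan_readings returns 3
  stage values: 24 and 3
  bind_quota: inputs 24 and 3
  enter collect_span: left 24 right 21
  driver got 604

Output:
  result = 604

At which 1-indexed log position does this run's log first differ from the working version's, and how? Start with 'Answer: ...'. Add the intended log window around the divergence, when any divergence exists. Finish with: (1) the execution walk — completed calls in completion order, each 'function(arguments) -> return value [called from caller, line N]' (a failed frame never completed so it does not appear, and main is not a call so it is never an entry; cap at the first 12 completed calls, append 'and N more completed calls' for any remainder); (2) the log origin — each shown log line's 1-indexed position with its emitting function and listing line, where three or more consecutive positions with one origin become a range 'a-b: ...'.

Answer: at position 16 the run shows 'driver got 604' where the working version logs 'driver got 22'.
Intended log window:
  14: bind_quota: inputs 24 and 3
  15: enter collect_span: left 24 right 21
  16: driver got 22
Execution walk:
  tally_events([5, 2, 8, 9]) -> 24  [called from main, line 34]
  scan_readings([5, 2, 8, 9], 2) -> 3  [called from main, line 35]
  collect_span(24, 21, 3) -> 604  [called from bind_quota, line 28]
  bind_quota(24, 3) -> 604  [called from main, line 37]
Log line origins:
  1 — main, line 33
  2-5 — tally_events, line 5
  6 — tally_events, line 6
  7 — scan_readings, line 10
  8-11 — scan_readings, line 15
  12 — scan_readings, line 16
  13 — main, line 36
  14 — bind_quota, line 25
  15 — collect_span, line 20
  16 — main, line 38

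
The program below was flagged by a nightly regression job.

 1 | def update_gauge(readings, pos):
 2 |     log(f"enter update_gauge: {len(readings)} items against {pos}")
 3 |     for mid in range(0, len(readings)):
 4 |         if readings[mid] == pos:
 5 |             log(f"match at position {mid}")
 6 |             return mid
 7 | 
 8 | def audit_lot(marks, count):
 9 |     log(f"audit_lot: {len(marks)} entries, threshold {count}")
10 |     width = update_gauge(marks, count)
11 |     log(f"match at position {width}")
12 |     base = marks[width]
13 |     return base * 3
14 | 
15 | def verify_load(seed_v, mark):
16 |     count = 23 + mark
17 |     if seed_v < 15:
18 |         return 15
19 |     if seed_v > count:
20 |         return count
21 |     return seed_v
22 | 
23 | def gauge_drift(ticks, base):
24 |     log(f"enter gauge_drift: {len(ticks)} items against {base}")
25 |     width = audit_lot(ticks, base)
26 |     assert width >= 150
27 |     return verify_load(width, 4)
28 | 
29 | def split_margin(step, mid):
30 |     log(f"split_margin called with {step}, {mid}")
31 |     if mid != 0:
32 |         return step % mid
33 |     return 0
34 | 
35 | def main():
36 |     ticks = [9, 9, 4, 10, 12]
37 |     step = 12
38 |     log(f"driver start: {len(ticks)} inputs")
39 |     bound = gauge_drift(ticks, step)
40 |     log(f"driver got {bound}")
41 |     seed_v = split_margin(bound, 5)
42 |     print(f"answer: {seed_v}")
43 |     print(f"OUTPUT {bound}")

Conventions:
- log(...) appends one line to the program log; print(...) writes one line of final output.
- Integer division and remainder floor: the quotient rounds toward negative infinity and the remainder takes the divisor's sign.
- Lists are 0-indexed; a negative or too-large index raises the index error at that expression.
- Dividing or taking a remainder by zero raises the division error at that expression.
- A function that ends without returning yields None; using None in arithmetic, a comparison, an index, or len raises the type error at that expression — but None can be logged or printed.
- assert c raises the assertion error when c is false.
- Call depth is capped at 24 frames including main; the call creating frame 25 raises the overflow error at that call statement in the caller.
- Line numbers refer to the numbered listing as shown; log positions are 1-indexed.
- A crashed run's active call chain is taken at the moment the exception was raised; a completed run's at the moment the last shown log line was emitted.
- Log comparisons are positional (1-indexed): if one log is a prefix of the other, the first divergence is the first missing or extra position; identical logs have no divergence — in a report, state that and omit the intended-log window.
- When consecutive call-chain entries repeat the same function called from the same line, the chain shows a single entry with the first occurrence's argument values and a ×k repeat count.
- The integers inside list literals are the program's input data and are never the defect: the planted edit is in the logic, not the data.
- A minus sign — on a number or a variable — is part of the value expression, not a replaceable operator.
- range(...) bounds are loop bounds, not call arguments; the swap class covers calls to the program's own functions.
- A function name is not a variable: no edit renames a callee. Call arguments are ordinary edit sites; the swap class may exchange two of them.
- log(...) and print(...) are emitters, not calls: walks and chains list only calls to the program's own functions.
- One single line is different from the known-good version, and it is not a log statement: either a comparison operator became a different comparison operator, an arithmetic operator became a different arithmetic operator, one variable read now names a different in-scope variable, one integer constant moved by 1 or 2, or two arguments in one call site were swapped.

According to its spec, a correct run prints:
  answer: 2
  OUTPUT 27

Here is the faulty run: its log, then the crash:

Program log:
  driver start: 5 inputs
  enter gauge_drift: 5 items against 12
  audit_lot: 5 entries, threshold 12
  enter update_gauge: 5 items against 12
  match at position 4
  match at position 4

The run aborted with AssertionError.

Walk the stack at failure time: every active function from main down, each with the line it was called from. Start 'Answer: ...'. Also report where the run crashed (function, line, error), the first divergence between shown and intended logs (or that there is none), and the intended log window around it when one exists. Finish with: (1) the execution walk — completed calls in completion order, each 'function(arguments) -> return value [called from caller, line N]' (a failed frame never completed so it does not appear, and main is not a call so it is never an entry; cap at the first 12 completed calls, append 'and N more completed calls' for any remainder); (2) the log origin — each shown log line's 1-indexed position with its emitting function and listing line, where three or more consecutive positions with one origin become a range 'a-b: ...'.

Answer: main -> gauge_drift (called at line 39).
The tell: After 6 matching log lines the faulty run goes silent, while the working version continues with 'driver got 27'.
Crash: gauge_drift, line 26, AssertionError.
First divergence: position 7 — after 6 matching lines the faulty run goes silent; intended next line 'driver got 27'.
Intended log window:
  5: match at position 4
  6: match at position 4
  7: driver got 27
  8: split_margin called with 27, 5
Execution walk:
  update_gauge([9, 9, 4, 10, 12], 12) -> 4  [called from audit_lot, line 10]
  audit_lot([9, 9, 4, 10, 12], 12) -> 36  [called from gauge_drift, line 25]
Log line origins:
  1: from main, line 38
  2: from gauge_drift, line 24
  3: from audit_lot, line 9
  4: from update_gauge, line 2
  5: from update_gauge, line 5
  6: from audit_lot, line 11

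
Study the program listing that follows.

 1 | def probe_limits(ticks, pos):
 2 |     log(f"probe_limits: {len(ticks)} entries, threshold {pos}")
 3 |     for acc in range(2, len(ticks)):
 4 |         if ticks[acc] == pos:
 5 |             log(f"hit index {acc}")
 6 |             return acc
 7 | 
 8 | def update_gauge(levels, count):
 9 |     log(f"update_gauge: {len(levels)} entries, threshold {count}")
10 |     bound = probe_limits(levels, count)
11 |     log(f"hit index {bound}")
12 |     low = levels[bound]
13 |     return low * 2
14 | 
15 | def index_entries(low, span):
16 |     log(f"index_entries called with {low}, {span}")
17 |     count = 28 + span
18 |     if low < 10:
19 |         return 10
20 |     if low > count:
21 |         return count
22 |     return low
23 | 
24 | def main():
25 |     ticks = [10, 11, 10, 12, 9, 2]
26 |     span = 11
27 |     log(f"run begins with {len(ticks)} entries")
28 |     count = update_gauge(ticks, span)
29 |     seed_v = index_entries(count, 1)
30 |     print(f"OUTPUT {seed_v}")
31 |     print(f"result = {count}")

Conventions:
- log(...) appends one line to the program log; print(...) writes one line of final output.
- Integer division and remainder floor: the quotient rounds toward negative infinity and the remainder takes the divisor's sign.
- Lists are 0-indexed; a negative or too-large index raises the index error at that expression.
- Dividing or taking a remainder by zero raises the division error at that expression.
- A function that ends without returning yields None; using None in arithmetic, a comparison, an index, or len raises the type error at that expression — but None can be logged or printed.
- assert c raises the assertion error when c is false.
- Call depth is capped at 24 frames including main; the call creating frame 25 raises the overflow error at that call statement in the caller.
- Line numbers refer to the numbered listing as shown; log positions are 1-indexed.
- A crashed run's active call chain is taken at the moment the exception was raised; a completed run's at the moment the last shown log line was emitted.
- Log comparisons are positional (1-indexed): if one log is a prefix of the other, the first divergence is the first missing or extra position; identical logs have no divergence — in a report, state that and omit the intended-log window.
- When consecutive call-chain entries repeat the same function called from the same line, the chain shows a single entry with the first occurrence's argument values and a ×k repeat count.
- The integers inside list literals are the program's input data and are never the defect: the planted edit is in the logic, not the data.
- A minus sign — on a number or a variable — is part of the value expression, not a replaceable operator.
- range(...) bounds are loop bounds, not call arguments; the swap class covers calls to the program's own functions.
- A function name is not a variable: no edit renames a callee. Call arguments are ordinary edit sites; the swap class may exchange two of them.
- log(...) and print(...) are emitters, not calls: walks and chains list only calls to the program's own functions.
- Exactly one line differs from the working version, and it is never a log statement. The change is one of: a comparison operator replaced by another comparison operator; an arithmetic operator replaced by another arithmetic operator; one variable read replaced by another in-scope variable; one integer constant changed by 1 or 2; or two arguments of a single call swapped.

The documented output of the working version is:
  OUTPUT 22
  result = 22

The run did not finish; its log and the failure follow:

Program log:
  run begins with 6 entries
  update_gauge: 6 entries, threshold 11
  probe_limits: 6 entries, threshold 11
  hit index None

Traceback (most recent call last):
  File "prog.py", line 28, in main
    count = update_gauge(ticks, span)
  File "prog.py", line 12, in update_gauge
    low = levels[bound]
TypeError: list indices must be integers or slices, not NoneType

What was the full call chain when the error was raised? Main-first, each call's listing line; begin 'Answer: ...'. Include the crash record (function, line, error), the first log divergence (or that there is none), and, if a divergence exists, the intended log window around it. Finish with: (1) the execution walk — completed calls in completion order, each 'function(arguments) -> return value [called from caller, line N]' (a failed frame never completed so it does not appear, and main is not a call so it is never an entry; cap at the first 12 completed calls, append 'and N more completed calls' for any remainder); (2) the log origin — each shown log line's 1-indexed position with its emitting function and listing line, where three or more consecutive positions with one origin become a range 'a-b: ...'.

Answer: main -> update_gauge (called at line 28).
Key fact: Log line 4 is where behavior first shows: 'hit index None' appears instead of 'hit index 1'.
Crash: update_gauge, line 12, TypeError.
First divergence: position 4 — the shown line 'hit index None' should read 'hit index 1'.
Intended log window:
  2: update_gauge: 6 entries, threshold 11
  3: probe_limits: 6 entries, threshold 11
  4: hit index 1
  5: hit index 1
Execution walk:
  probe_limits([10, 11, 10, 12, 9, 2], 11) -> None  [called from update_gauge, line 10]
Log origins:
  1 — main, line 27
  2 — update_gauge, line 9
  3 — probe_limits, line 2
  4 — update_gauge, line 11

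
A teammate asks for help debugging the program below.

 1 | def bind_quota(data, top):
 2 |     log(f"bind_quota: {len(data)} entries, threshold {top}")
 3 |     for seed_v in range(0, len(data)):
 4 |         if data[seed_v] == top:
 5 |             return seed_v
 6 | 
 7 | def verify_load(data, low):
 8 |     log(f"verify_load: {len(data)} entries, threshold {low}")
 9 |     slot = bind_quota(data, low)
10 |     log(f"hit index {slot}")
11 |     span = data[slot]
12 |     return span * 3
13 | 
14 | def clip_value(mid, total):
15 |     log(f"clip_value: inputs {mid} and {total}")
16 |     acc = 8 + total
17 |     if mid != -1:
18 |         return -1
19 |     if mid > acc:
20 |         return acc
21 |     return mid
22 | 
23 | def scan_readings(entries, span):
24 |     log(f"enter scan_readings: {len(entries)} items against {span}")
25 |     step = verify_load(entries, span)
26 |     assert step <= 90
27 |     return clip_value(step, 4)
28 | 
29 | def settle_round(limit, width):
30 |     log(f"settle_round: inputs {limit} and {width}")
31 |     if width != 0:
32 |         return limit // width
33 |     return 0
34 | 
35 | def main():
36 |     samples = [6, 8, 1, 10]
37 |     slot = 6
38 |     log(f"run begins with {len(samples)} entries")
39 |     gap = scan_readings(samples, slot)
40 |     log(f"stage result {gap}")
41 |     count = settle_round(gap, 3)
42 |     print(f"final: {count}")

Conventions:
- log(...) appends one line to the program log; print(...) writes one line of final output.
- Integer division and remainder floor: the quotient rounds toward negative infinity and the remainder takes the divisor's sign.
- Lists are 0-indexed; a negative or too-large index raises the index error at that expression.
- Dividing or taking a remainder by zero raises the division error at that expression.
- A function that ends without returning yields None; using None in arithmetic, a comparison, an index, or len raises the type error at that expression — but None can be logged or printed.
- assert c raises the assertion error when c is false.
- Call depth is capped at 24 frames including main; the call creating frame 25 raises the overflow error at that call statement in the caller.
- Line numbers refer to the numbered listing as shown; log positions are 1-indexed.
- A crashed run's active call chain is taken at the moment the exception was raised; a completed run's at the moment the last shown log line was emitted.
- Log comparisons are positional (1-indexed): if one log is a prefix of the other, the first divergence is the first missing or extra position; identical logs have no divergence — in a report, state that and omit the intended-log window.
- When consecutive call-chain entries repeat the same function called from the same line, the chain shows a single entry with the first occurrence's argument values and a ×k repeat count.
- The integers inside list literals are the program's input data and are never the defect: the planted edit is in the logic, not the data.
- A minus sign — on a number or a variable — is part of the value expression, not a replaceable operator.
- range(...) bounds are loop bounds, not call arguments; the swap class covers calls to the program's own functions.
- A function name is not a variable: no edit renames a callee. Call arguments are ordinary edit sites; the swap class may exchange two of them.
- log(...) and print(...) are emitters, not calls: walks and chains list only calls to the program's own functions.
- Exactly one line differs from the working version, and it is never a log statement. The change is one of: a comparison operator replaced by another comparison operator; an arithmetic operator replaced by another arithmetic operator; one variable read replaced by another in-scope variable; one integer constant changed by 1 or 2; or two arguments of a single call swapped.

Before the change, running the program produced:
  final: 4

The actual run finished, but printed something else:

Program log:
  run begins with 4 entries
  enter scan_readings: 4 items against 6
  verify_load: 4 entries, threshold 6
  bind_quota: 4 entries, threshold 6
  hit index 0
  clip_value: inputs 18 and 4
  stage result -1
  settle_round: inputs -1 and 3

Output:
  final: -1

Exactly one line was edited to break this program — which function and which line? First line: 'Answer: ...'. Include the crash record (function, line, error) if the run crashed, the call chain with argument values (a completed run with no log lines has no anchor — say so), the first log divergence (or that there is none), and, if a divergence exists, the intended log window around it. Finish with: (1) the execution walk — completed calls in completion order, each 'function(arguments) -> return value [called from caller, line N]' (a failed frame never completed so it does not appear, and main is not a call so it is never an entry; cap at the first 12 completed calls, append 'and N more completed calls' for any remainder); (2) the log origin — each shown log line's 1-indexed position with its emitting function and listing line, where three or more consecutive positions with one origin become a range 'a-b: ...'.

Answer: the defect is in clip_value at line 17.
Key fact: Position 7 is the first bad log line: 'stage result -1' should read 'stage result 12'.
Call chain: main -> settle_round(-1, 3) (called at line 41).
First divergence: at position 7 the run shows 'stage result -1' where the working version logs 'stage result 12'.
Intended log window:
  5: hit index 0
  6: clip_value: inputs 18 and 4
  7: stage result 12
  8: settle_round: inputs 12 and 3
Execution walk:
  bind_quota([6, 8, 1, 10], 6) -> 0  [called from verify_load, line 9]
  verify_load([6, 8, 1, 10], 6) -> 18  [called from scan_readings, line 25]
  clip_value(18, 4) -> -1  [called from scan_readings, line 27]
  scan_readings([6, 8, 1, 10], 6) -> -1  [called from main, line 39]
  settle_round(-1, 3) -> -1  [called from main, line 41]
Log origin:
  1: from main, line 38
  2: from scan_readings, line 24
  3: from verify_load, line 8
  4: from bind_quota, line 2
  5: from verify_load, line 10
  6: from clip_value, line 15
  7: from main, line 40
  8: from settle_round, line 30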